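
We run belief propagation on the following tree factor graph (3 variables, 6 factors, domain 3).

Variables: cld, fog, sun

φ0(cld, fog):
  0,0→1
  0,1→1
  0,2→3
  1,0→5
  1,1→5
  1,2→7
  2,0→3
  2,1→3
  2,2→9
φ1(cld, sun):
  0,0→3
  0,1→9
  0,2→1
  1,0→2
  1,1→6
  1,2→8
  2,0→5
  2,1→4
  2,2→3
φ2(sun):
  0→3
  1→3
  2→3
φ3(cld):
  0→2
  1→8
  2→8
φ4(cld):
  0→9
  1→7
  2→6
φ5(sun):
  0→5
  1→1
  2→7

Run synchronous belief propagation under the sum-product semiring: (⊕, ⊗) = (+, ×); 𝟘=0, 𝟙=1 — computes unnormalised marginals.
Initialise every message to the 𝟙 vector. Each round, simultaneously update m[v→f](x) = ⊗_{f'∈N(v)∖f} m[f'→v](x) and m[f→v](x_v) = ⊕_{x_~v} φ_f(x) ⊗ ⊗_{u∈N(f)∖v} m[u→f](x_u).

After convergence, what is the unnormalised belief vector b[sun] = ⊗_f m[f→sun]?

init: all messages = 𝟙 over 3 values
r1 m[φ0→cld] = [5, 17, 15]
r1 m[φ0→fog] = [9, 9, 19]
r1 m[φ1→cld] = [13, 16, 12]
r1 m[φ1→sun] = [10, 19, 12]
r1 m[φ2→sun] = [3, 3, 3]
r1 m[φ3→cld] = [2, 8, 8]
r1 m[φ4→cld] = [9, 7, 6]
r1 m[φ5→sun] = [5, 1, 7]
r1 m[cld→φ0] = [1, 1, 1]
r1 m[cld→φ1] = [1, 1, 1]
r1 m[cld→φ3] = [1, 1, 1]
r1 m[cld→φ4] = [1, 1, 1]
r1 m[fog→φ0] = [1, 1, 1]
r1 m[sun→φ1] = [1, 1, 1]
r1 m[sun→φ2] = [1, 1, 1]
r1 m[sun→φ5] = [1, 1, 1]
r2 m[φ0→cld] = [5, 17, 15]
r2 m[φ0→fog] = [9, 9, 19]
r2 m[φ1→cld] = [13, 16, 12]
r2 m[φ1→sun] = [10, 19, 12]
r2 m[φ2→sun] = [3, 3, 3]
r2 m[φ3→cld] = [2, 8, 8]
r2 m[φ4→cld] = [9, 7, 6]
r2 m[φ5→sun] = [5, 1, 7]
r2 m[cld→φ0] = [234, 896, 576]
r2 m[cld→φ1] = [90, 952, 720]
r2 m[cld→φ3] = [585, 1904, 1080]
r2 m[cld→φ4] = [130, 2176, 1440]
r2 m[fog→φ0] = [1, 1, 1]
r2 m[sun→φ1] = [15, 3, 21]
r2 m[sun→φ2] = [50, 19, 84]
r2 m[sun→φ5] = [30, 57, 36]
r3 m[φ0→cld] = [5, 17, 15]
r3 m[φ0→fog] = [6442, 6442, 12158]
r3 m[φ1→cld] = [93, 216, 150]
r3 m[φ1→sun] = [5774, 9402, 9866]
r3 m[φ2→sun] = [3, 3, 3]
r3 m[φ3→cld] = [2, 8, 8]
r3 m[φ4→cld] = [9, 7, 6]
r3 m[φ5→sun] = [5, 1, 7]
r3 m[cld→φ0] = [234, 896, 576]
r3 m[cld→φ1] = [90, 952, 720]
r3 m[cld→φ3] = [585, 1904, 1080]
r3 m[cld→φ4] = [130, 2176, 1440]
r3 m[fog→φ0] = [1, 1, 1]
r3 m[sun→φ1] = [15, 3, 21]
r3 m[sun→φ2] = [50, 19, 84]
r3 m[sun→φ5] = [30, 57, 36]
r4 m[φ0→cld] = [5, 17, 15]
r4 m[φ0→fog] = [6442, 6442, 12158]
r4 m[φ1→cld] = [93, 216, 150]
r4 m[φ1→sun] = [5774, 9402, 9866]
r4 m[φ2→sun] = [3, 3, 3]
r4 m[φ3→cld] = [2, 8, 8]
r4 m[φ4→cld] = [9, 7, 6]
r4 m[φ5→sun] = [5, 1, 7]
r4 m[cld→φ0] = [1674, 12096, 7200]
r4 m[cld→φ1] = [90, 952, 720]
r4 m[cld→φ3] = [4185, 25704, 13500]
r4 m[cld→φ4] = [930, 29376, 18000]
r4 m[fog→φ0] = [1, 1, 1]
r4 m[sun→φ1] = [15, 3, 21]
r4 m[sun→φ2] = [28870, 9402, 69062]
r4 m[sun→φ5] = [17322, 28206, 29598]
r5 m[φ0→cld] = [5, 17, 15]
r5 m[φ0→fog] = [83754, 83754, 154494]
r5 m[φ1→cld] = [93, 216, 150]
r5 m[φ1→sun] = [5774, 9402, 9866]
r5 m[φ2→sun] = [3, 3, 3]
r5 m[φ3→cld] = [2, 8, 8]
r5 m[φ4→cld] = [9, 7, 6]
r5 m[φ5→sun] = [5, 1, 7]
r5 m[cld→φ0] = [1674, 12096, 7200]
r5 m[cld→φ1] = [90, 952, 720]
r5 m[cld→φ3] = [4185, 25704, 13500]
r5 m[cld→φ4] = [930, 29376, 18000]
r5 m[fog→φ0] = [1, 1, 1]
r5 m[sun→φ1] = [15, 3, 21]
r5 m[sun→φ2] = [28870, 9402, 69062]
r5 m[sun→φ5] = [17322, 28206, 29598]
r6 m[φ0→cld] = [5, 17, 15]
r6 m[φ0→fog] = [83754, 83754, 154494]
r6 m[φ1→cld] = [93, 216, 150]
r6 m[φ1→sun] = [5774, 9402, 9866]
r6 m[φ2→sun] = [3, 3, 3]
r6 m[φ3→cld] = [2, 8, 8]
r6 m[φ4→cld] = [9, 7, 6]
r6 m[φ5→sun] = [5, 1, 7]
r6 m[cld→φ0] = [1674, 12096, 7200]
r6 m[cld→φ1] = [90, 952, 720]
r6 m[cld→φ3] = [4185, 25704, 13500]
r6 m[cld→φ4] = [930, 29376, 18000]
r6 m[fog→φ0] = [1, 1, 1]
r6 m[sun→φ1] = [15, 3, 21]
r6 m[sun→φ2] = [28870, 9402, 69062]
r6 m[sun→φ5] = [17322, 28206, 29598]
fixed point reached at round 6
b[sun] = ⊗ incoming = [86610, 28206, 207186]

b[sun] = [86610, 28206, 207186]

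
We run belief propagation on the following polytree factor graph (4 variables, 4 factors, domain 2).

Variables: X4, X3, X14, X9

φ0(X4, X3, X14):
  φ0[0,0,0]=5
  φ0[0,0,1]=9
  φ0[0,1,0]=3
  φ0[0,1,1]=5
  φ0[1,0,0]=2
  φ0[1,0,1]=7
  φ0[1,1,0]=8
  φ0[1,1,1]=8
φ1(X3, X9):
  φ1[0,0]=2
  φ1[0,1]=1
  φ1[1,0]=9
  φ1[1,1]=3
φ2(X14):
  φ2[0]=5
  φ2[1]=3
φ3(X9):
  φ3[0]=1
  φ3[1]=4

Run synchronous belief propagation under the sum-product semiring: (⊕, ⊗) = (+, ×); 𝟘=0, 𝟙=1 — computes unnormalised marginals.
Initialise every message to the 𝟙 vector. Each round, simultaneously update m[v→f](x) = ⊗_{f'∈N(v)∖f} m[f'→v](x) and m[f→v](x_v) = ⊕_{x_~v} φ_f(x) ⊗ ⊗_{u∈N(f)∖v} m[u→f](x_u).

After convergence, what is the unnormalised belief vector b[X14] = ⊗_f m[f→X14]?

init: all messages = 𝟙 over 2 values
r1 m[φ0→X4] = [22, 25]
r1 m[φ0→X3] = [23, 24]
r1 m[φ0→X14] = [18, 29]
r1 m[φ1→X3] = [3, 12]
r1 m[φ1→X9] = [11, 4]
r1 m[φ2→X14] = [5, 3]
r1 m[φ3→X9] = [1, 4]
r1 m[X4→φ0] = [1, 1]
r1 m[X3→φ0] = [1, 1]
r1 m[X3→φ1] = [1, 1]
r1 m[X14→φ0] = [1, 1]
r1 m[X14→φ2] = [1, 1]
r1 m[X9→φ1] = [1, 1]
r1 m[X9→φ3] = [1, 1]
r2 m[φ0→X4] = [22, 25]
r2 m[φ0→X3] = [23, 24]
r2 m[φ0→X14] = [18, 29]
r2 m[φ1→X3] = [3, 12]
r2 m[φ1→X9] = [11, 4]
r2 m[φ2→X14] = [5, 3]
r2 m[φ3→X9] = [1, 4]
r2 m[X4→φ0] = [1, 1]
r2 m[X3→φ0] = [3, 12]
r2 m[X3→φ1] = [23, 24]
r2 m[X14→φ0] = [5, 3]
r2 m[X14→φ2] = [18, 29]
r2 m[X9→φ1] = [1, 4]
r2 m[X9→φ3] = [11, 4]
r3 m[φ0→X4] = [516, 861]
r3 m[φ0→X3] = [83, 94]
r3 m[φ0→X14] = [153, 204]
r3 m[φ1→X3] = [6, 21]
r3 m[φ1→X9] = [262, 95]
r3 m[φ2→X14] = [5, 3]
r3 m[φ3→X9] = [1, 4]
r3 m[X4→φ0] = [1, 1]
r3 m[X3→φ0] = [3, 12]
r3 m[X3→φ1] = [23, 24]
r3 m[X14→φ0] = [5, 3]
r3 m[X14→φ2] = [18, 29]
r3 m[X9→φ1] = [1, 4]
r3 m[X9→φ3] = [11, 4]
r4 m[φ0→X4] = [516, 861]
r4 m[φ0→X3] = [83, 94]
r4 m[φ0→X14] = [153, 204]
r4 m[φ1→X3] = [6, 21]
r4 m[φ1→X9] = [262, 95]
r4 m[φ2→X14] = [5, 3]
r4 m[φ3→X9] = [1, 4]
r4 m[X4→φ0] = [1, 1]
r4 m[X3→φ0] = [6, 21]
r4 m[X3→φ1] = [83, 94]
r4 m[X14→φ0] = [5, 3]
r4 m[X14→φ2] = [153, 204]
r4 m[X9→φ1] = [1, 4]
r4 m[X9→φ3] = [262, 95]
r5 m[φ0→X4] = [942, 1530]
r5 m[φ0→X3] = [83, 94]
r5 m[φ0→X14] = [273, 369]
r5 m[φ1→X3] = [6, 21]
r5 m[φ1→X9] = [1012, 365]
r5 m[φ2→X14] = [5, 3]
r5 m[φ3→X9] = [1, 4]
r5 m[X4→φ0] = [1, 1]
r5 m[X3→φ0] = [6, 21]
r5 m[X3→φ1] = [83, 94]
r5 m[X14→φ0] = [5, 3]
r5 m[X14→φ2] = [153, 204]
r5 m[X9→φ1] = [1, 4]
r5 m[X9→φ3] = [262, 95]
r6 m[φ0→X4] = [942, 1530]
r6 m[φ0→X3] = [83, 94]
r6 m[φ0→X14] = [273, 369]
r6 m[φ1→X3] = [6, 21]
r6 m[φ1→X9] = [1012, 365]
r6 m[φ2→X14] = [5, 3]
r6 m[φ3→X9] = [1, 4]
r6 m[X4→φ0] = [1, 1]
r6 m[X3→φ0] = [6, 21]
r6 m[X3→φ1] = [83, 94]
r6 m[X14→φ0] = [5, 3]
r6 m[X14→φ2] = [273, 369]
r6 m[X9→φ1] = [1, 4]
r6 m[X9→φ3] = [1012, 365]
r7 m[φ0→X4] = [942, 1530]
r7 m[φ0→X3] = [83, 94]
r7 m[φ0→X14] = [273, 369]
r7 m[φ1→X3] = [6, 21]
r7 m[φ1→X9] = [1012, 365]
r7 m[φ2→X14] = [5, 3]
r7 m[φ3→X9] = [1, 4]
r7 m[X4→φ0] = [1, 1]
r7 m[X3→φ0] = [6, 21]
r7 m[X3→φ1] = [83, 94]
r7 m[X14→φ0] = [5, 3]
r7 m[X14→φ2] = [273, 369]
r7 m[X9→φ1] = [1, 4]
r7 m[X9→φ3] = [1012, 365]
fixed point reached at round 7
b[X14] = ⊗ incoming = [1365, 1107]

b[X14] = [1365, 1107]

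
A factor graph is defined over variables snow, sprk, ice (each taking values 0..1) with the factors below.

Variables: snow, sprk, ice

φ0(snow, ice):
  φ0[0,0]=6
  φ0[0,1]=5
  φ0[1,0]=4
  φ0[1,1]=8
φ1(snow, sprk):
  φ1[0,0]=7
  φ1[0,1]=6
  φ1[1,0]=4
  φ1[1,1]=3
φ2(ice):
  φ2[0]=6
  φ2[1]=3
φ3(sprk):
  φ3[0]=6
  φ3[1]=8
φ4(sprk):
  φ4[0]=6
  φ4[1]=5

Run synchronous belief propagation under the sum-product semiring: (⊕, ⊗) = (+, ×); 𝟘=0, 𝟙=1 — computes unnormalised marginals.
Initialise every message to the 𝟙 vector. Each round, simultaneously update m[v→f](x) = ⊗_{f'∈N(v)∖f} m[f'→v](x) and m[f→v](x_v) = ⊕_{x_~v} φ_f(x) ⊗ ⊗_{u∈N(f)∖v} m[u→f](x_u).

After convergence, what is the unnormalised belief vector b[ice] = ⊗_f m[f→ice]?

init: all messages = 𝟙 over 2 values
r1 m[φ0→snow] = [11, 12]
r1 m[φ0→ice] = [10, 13]
r1 m[φ1→snow] = [13, 7]
r1 m[φ1→sprk] = [11, 9]
r1 m[φ2→ice] = [6, 3]
r1 m[φ3→sprk] = [6, 8]
r1 m[φ4→sprk] = [6, 5]
r1 m[snow→φ0] = [1, 1]
r1 m[snow→φ1] = [1, 1]
r1 m[sprk→φ1] = [1, 1]
r1 m[sprk→φ3] = [1, 1]
r1 m[sprk→φ4] = [1, 1]
r1 m[ice→φ0] = [1, 1]
r1 m[ice→φ2] = [1, 1]
r2 m[φ0→snow] = [11, 12]
r2 m[φ0→ice] = [10, 13]
r2 m[φ1→snow] = [13, 7]
r2 m[φ1→sprk] = [11, 9]
r2 m[φ2→ice] = [6, 3]
r2 m[φ3→sprk] = [6, 8]
r2 m[φ4→sprk] = [6, 5]
r2 m[snow→φ0] = [13, 7]
r2 m[snow→φ1] = [11, 12]
r2 m[sprk→φ1] = [36, 40]
r2 m[sprk→φ3] = [66, 45]
r2 m[sprk→φ4] = [66, 72]
r2 m[ice→φ0] = [6, 3]
r2 m[ice→φ2] = [10, 13]
r3 m[φ0→snow] = [51, 48]
r3 m[φ0→ice] = [106, 121]
r3 m[φ1→snow] = [492, 264]
r3 m[φ1→sprk] = [125, 102]
r3 m[φ2→ice] = [6, 3]
r3 m[φ3→sprk] = [6, 8]
r3 m[φ4→sprk] = [6, 5]
r3 m[snow→φ0] = [13, 7]
r3 m[snow→φ1] = [11, 12]
r3 m[sprk→φ1] = [36, 40]
r3 m[sprk→φ3] = [66, 45]
r3 m[sprk→φ4] = [66, 72]
r3 m[ice→φ0] = [6, 3]
r3 m[ice→φ2] = [10, 13]
r4 m[φ0→snow] = [51, 48]
r4 m[φ0→ice] = [106, 121]
r4 m[φ1→snow] = [492, 264]
r4 m[φ1→sprk] = [125, 102]
r4 m[φ2→ice] = [6, 3]
r4 m[φ3→sprk] = [6, 8]
r4 m[φ4→sprk] = [6, 5]
r4 m[snow→φ0] = [492, 264]
r4 m[snow→φ1] = [51, 48]
r4 m[sprk→φ1] = [36, 40]
r4 m[sprk→φ3] = [750, 510]
r4 m[sprk→φ4] = [750, 816]
r4 m[ice→φ0] = [6, 3]
r4 m[ice→φ2] = [106, 121]
r5 m[φ0→snow] = [51, 48]
r5 m[φ0→ice] = [4008, 4572]
r5 m[φ1→snow] = [492, 264]
r5 m[φ1→sprk] = [549, 450]
r5 m[φ2→ice] = [6, 3]
r5 m[φ3→sprk] = [6, 8]
r5 m[φ4→sprk] = [6, 5]
r5 m[snow→φ0] = [492, 264]
r5 m[snow→φ1] = [51, 48]
r5 m[sprk→φ1] = [36, 40]
r5 m[sprk→φ3] = [750, 510]
r5 m[sprk→φ4] = [750, 816]
r5 m[ice→φ0] = [6, 3]
r5 m[ice→φ2] = [106, 121]
r6 m[φ0→snow] = [51, 48]
r6 m[φ0→ice] = [4008, 4572]
r6 m[φ1→snow] = [492, 264]
r6 m[φ1→sprk] = [549, 450]
r6 m[φ2→ice] = [6, 3]
r6 m[φ3→sprk] = [6, 8]
r6 m[φ4→sprk] = [6, 5]
r6 m[snow→φ0] = [492, 264]
r6 m[snow→φ1] = [51, 48]
r6 m[sprk→φ1] = [36, 40]
r6 m[sprk→φ3] = [3294, 2250]
r6 m[sprk→φ4] = [3294, 3600]
r6 m[ice→φ0] = [6, 3]
r6 m[ice→φ2] = [4008, 4572]
r7 m[φ0→snow] = [51, 48]
r7 m[φ0→ice] = [4008, 4572]
r7 m[φ1→snow] = [492, 264]
r7 m[φ1→sprk] = [549, 450]
r7 m[φ2→ice] = [6, 3]
r7 m[φ3→sprk] = [6, 8]
r7 m[φ4→sprk] = [6, 5]
r7 m[snow→φ0] = [492, 264]
r7 m[snow→φ1] = [51, 48]
r7 m[sprk→φ1] = [36, 40]
r7 m[sprk→φ3] = [3294, 2250]
r7 m[sprk→φ4] = [3294, 3600]
r7 m[ice→φ0] = [6, 3]
r7 m[ice→φ2] = [4008, 4572]
fixed point reached at round 7
b[ice] = ⊗ incoming = [24048, 13716]

b[ice] = [24048, 13716]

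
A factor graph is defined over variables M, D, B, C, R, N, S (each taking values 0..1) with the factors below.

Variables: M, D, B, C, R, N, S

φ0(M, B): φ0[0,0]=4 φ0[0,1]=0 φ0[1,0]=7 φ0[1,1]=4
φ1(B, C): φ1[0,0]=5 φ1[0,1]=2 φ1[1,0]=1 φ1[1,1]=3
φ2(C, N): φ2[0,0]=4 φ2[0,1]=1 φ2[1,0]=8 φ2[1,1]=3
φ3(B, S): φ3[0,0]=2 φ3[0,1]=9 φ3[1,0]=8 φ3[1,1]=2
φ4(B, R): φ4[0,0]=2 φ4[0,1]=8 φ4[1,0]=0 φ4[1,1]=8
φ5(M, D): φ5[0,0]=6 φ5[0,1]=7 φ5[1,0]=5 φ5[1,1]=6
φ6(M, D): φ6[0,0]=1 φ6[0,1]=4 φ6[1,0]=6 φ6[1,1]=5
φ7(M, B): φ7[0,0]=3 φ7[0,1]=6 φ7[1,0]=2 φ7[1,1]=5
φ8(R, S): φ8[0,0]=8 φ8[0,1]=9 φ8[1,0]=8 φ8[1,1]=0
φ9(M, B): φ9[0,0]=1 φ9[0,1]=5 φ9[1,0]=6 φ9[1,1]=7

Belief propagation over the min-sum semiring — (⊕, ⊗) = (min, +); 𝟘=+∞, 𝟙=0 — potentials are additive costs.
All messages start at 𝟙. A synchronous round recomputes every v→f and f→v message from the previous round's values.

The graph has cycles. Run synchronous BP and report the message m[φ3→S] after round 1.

message @ round 1 = [2, 2]

init: all messages = 𝟙 over 2 values
r1 m[φ0→M] = [0, 4]
r1 m[φ0→B] = [4, 0]
r1 m[φ1→B] = [2, 1]
r1 m[φ1→C] = [1, 2]
r1 m[φ2→C] = [1, 3]
r1 m[φ2→N] = [4, 1]
r1 m[φ3→B] = [2, 2]
r1 m[φ3→S] = [2, 2]
r1 m[φ4→B] = [2, 0]
r1 m[φ4→R] = [0, 8]
r1 m[φ5→M] = [6, 5]
r1 m[φ5→D] = [5, 6]
r1 m[φ6→M] = [1, 5]
r1 m[φ6→D] = [1, 4]
r1 m[φ7→M] = [3, 2]
r1 m[φ7→B] = [2, 5]
r1 m[φ8→R] = [8, 0]
r1 m[φ8→S] = [8, 0]
r1 m[φ9→M] = [1, 6]
r1 m[φ9→B] = [1, 5]
r1 m[M→φ0] = [0, 0]
r1 m[M→φ5] = [0, 0]
r1 m[M→φ6] = [0, 0]
r1 m[M→φ7] = [0, 0]
r1 m[M→φ9] = [0, 0]
r1 m[D→φ5] = [0, 0]
r1 m[D→φ6] = [0, 0]
r1 m[B→φ0] = [0, 0]
r1 m[B→φ1] = [0, 0]
r1 m[B→φ3] = [0, 0]
r1 m[B→φ4] = [0, 0]
r1 m[B→φ7] = [0, 0]
r1 m[B→φ9] = [0, 0]
r1 m[C→φ1] = [0, 0]
r1 m[C→φ2] = [0, 0]
r1 m[R→φ4] = [0, 0]
r1 m[R→φ8] = [0, 0]
r1 m[N→φ2] = [0, 0]
r1 m[S→φ3] = [0, 0]
r1 m[S→φ8] = [0, 0]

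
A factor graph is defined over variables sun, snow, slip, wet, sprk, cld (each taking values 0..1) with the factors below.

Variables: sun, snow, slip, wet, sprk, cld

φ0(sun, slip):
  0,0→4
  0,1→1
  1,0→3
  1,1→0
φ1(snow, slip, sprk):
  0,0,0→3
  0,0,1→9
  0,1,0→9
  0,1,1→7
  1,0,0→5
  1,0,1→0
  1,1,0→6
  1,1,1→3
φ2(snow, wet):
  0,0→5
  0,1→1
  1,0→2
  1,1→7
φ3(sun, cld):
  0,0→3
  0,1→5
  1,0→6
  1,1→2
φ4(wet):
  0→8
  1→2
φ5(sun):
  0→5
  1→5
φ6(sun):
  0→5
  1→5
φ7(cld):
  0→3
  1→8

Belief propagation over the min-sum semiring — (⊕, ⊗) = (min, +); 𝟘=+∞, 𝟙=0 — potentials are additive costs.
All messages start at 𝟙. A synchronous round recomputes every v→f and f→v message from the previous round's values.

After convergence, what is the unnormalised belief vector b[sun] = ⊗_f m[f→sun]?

init: all messages = 𝟙 over 2 values
r1 m[φ0→sun] = [1, 0]
r1 m[φ0→slip] = [3, 0]
r1 m[φ1→snow] = [3, 0]
r1 m[φ1→slip] = [0, 3]
r1 m[φ1→sprk] = [3, 0]
r1 m[φ2→snow] = [1, 2]
r1 m[φ2→wet] = [2, 1]
r1 m[φ3→sun] = [3, 2]
r1 m[φ3→cld] = [3, 2]
r1 m[φ4→wet] = [8, 2]
r1 m[φ5→sun] = [5, 5]
r1 m[φ6→sun] = [5, 5]
r1 m[φ7→cld] = [3, 8]
r1 m[sun→φ0] = [0, 0]
r1 m[sun→φ3] = [0, 0]
r1 m[sun→φ5] = [0, 0]
r1 m[sun→φ6] = [0, 0]
r1 m[snow→φ1] = [0, 0]
r1 m[snow→φ2] = [0, 0]
r1 m[slip→φ0] = [0, 0]
r1 m[slip→φ1] = [0, 0]
r1 m[wet→φ2] = [0, 0]
r1 m[wet→φ4] = [0, 0]
r1 m[sprk→φ1] = [0, 0]
r1 m[cld→φ3] = [0, 0]
r1 m[cld→φ7] = [0, 0]
r2 m[φ0→sun] = [1, 0]
r2 m[φ0→slip] = [3, 0]
r2 m[φ1→snow] = [3, 0]
r2 m[φ1→slip] = [0, 3]
r2 m[φ1→sprk] = [3, 0]
r2 m[φ2→snow] = [1, 2]
r2 m[φ2→wet] = [2, 1]
r2 m[φ3→sun] = [3, 2]
r2 m[φ3→cld] = [3, 2]
r2 m[φ4→wet] = [8, 2]
r2 m[φ5→sun] = [5, 5]
r2 m[φ6→sun] = [5, 5]
r2 m[φ7→cld] = [3, 8]
r2 m[sun→φ0] = [13, 12]
r2 m[sun→φ3] = [11, 10]
r2 m[sun→φ5] = [9, 7]
r2 m[sun→φ6] = [9, 7]
r2 m[snow→φ1] = [1, 2]
r2 m[snow→φ2] = [3, 0]
r2 m[slip→φ0] = [0, 3]
r2 m[slip→φ1] = [3, 0]
r2 m[wet→φ2] = [8, 2]
r2 m[wet→φ4] = [2, 1]
r2 m[sprk→φ1] = [0, 0]
r2 m[cld→φ3] = [3, 8]
r2 m[cld→φ7] = [3, 2]
r3 m[φ0→sun] = [4, 3]
r3 m[φ0→slip] = [15, 12]
r3 m[φ1→snow] = [6, 3]
r3 m[φ1→slip] = [2, 5]
r3 m[φ1→sprk] = [7, 5]
r3 m[φ2→snow] = [3, 9]
r3 m[φ2→wet] = [2, 4]
r3 m[φ3→sun] = [6, 9]
r3 m[φ3→cld] = [14, 12]
r3 m[φ4→wet] = [8, 2]
r3 m[φ5→sun] = [5, 5]
r3 m[φ6→sun] = [5, 5]
r3 m[φ7→cld] = [3, 8]
r3 m[sun→φ0] = [13, 12]
r3 m[sun→φ3] = [11, 10]
r3 m[sun→φ5] = [9, 7]
r3 m[sun→φ6] = [9, 7]
r3 m[snow→φ1] = [1, 2]
r3 m[snow→φ2] = [3, 0]
r3 m[slip→φ0] = [0, 3]
r3 m[slip→φ1] = [3, 0]
r3 m[wet→φ2] = [8, 2]
r3 m[wet→φ4] = [2, 1]
r3 m[sprk→φ1] = [0, 0]
r3 m[cld→φ3] = [3, 8]
r3 m[cld→φ7] = [3, 2]
r4 m[φ0→sun] = [4, 3]
r4 m[φ0→slip] = [15, 12]
r4 m[φ1→snow] = [6, 3]
r4 m[φ1→slip] = [2, 5]
r4 m[φ1→sprk] = [7, 5]
r4 m[φ2→snow] = [3, 9]
r4 m[φ2→wet] = [2, 4]
r4 m[φ3→sun] = [6, 9]
r4 m[φ3→cld] = [14, 12]
r4 m[φ4→wet] = [8, 2]
r4 m[φ5→sun] = [5, 5]
r4 m[φ6→sun] = [5, 5]
r4 m[φ7→cld] = [3, 8]
r4 m[sun→φ0] = [16, 19]
r4 m[sun→φ3] = [14, 13]
r4 m[sun→φ5] = [15, 17]
r4 m[sun→φ6] = [15, 17]
r4 m[snow→φ1] = [3, 9]
r4 m[snow→φ2] = [6, 3]
r4 m[slip→φ0] = [2, 5]
r4 m[slip→φ1] = [15, 12]
r4 m[wet→φ2] = [8, 2]
r4 m[wet→φ4] = [2, 4]
r4 m[sprk→φ1] = [0, 0]
r4 m[cld→φ3] = [3, 8]
r4 m[cld→φ7] = [14, 12]
r5 m[φ0→sun] = [6, 5]
r5 m[φ0→slip] = [20, 17]
r5 m[φ1→snow] = [18, 15]
r5 m[φ1→slip] = [6, 10]
r5 m[φ1→sprk] = [21, 22]
r5 m[φ2→snow] = [3, 9]
r5 m[φ2→wet] = [5, 7]
r5 m[φ3→sun] = [6, 9]
r5 m[φ3→cld] = [17, 15]
r5 m[φ4→wet] = [8, 2]
r5 m[φ5→sun] = [5, 5]
r5 m[φ6→sun] = [5, 5]
r5 m[φ7→cld] = [3, 8]
r5 m[sun→φ0] = [16, 19]
r5 m[sun→φ3] = [14, 13]
r5 m[sun→φ5] = [15, 17]
r5 m[sun→φ6] = [15, 17]
r5 m[snow→φ1] = [3, 9]
r5 m[snow→φ2] = [6, 3]
r5 m[slip→φ0] = [2, 5]
r5 m[slip→φ1] = [15, 12]
r5 m[wet→φ2] = [8, 2]
r5 m[wet→φ4] = [2, 4]
r5 m[sprk→φ1] = [0, 0]
r5 m[cld→φ3] = [3, 8]
r5 m[cld→φ7] = [14, 12]
r6 m[φ0→sun] = [6, 5]
r6 m[φ0→slip] = [20, 17]
r6 m[φ1→snow] = [18, 15]
r6 m[φ1→slip] = [6, 10]
r6 m[φ1→sprk] = [21, 22]
r6 m[φ2→snow] = [3, 9]
r6 m[φ2→wet] = [5, 7]
r6 m[φ3→sun] = [6, 9]
r6 m[φ3→cld] = [17, 15]
r6 m[φ4→wet] = [8, 2]
r6 m[φ5→sun] = [5, 5]
r6 m[φ6→sun] = [5, 5]
r6 m[φ7→cld] = [3, 8]
r6 m[sun→φ0] = [16, 19]
r6 m[sun→φ3] = [16, 15]
r6 m[sun→φ5] = [17, 19]
r6 m[sun→φ6] = [17, 19]
r6 m[snow→φ1] = [3, 9]
r6 m[snow→φ2] = [18, 15]
r6 m[slip→φ0] = [6, 10]
r6 m[slip→φ1] = [20, 17]
r6 m[wet→φ2] = [8, 2]
r6 m[wet→φ4] = [5, 7]
r6 m[sprk→φ1] = [0, 0]
r6 m[cld→φ3] = [3, 8]
r6 m[cld→φ7] = [17, 15]
r7 m[φ0→sun] = [10, 9]
r7 m[φ0→slip] = [20, 17]
r7 m[φ1→snow] = [23, 20]
r7 m[φ1→slip] = [6, 10]
r7 m[φ1→sprk] = [26, 27]
r7 m[φ2→snow] = [3, 9]
r7 m[φ2→wet] = [17, 19]
r7 m[φ3→sun] = [6, 9]
r7 m[φ3→cld] = [19, 17]
r7 m[φ4→wet] = [8, 2]
r7 m[φ5→sun] = [5, 5]
r7 m[φ6→sun] = [5, 5]
r7 m[φ7→cld] = [3, 8]
r7 m[sun→φ0] = [16, 19]
r7 m[sun→φ3] = [16, 15]
r7 m[sun→φ5] = [17, 19]
r7 m[sun→φ6] = [17, 19]
r7 m[snow→φ1] = [3, 9]
r7 m[snow→φ2] = [18, 15]
r7 m[slip→φ0] = [6, 10]
r7 m[slip→φ1] = [20, 17]
r7 m[wet→φ2] = [8, 2]
r7 m[wet→φ4] = [5, 7]
r7 m[sprk→φ1] = [0, 0]
r7 m[cld→φ3] = [3, 8]
r7 m[cld→φ7] = [17, 15]
r8 m[φ0→sun] = [10, 9]
r8 m[φ0→slip] = [20, 17]
r8 m[φ1→snow] = [23, 20]
r8 m[φ1→slip] = [6, 10]
r8 m[φ1→sprk] = [26, 27]
r8 m[φ2→snow] = [3, 9]
r8 m[φ2→wet] = [17, 19]
r8 m[φ3→sun] = [6, 9]
r8 m[φ3→cld] = [19, 17]
r8 m[φ4→wet] = [8, 2]
r8 m[φ5→sun] = [5, 5]
r8 m[φ6→sun] = [5, 5]
r8 m[φ7→cld] = [3, 8]
r8 m[sun→φ0] = [16, 19]
r8 m[sun→φ3] = [20, 19]
r8 m[sun→φ5] = [21, 23]
r8 m[sun→φ6] = [21, 23]
r8 m[snow→φ1] = [3, 9]
r8 m[snow→φ2] = [23, 20]
r8 m[slip→φ0] = [6, 10]
r8 m[slip→φ1] = [20, 17]
r8 m[wet→φ2] = [8, 2]
r8 m[wet→φ4] = [17, 19]
r8 m[sprk→φ1] = [0, 0]
r8 m[cld→φ3] = [3, 8]
r8 m[cld→φ7] = [19, 17]
r9 m[φ0→sun] = [10, 9]
r9 m[φ0→slip] = [20, 17]
r9 m[φ1→snow] = [23, 20]
r9 m[φ1→slip] = [6, 10]
r9 m[φ1→sprk] = [26, 27]
r9 m[φ2→snow] = [3, 9]
r9 m[φ2→wet] = [22, 24]
r9 m[φ3→sun] = [6, 9]
r9 m[φ3→cld] = [23, 21]
r9 m[φ4→wet] = [8, 2]
r9 m[φ5→sun] = [5, 5]
r9 m[φ6→sun] = [5, 5]
r9 m[φ7→cld] = [3, 8]
r9 m[sun→φ0] = [16, 19]
r9 m[sun→φ3] = [20, 19]
r9 m[sun→φ5] = [21, 23]
r9 m[sun→φ6] = [21, 23]
r9 m[snow→φ1] = [3, 9]
r9 m[snow→φ2] = [23, 20]
r9 m[slip→φ0] = [6, 10]
r9 m[slip→φ1] = [20, 17]
r9 m[wet→φ2] = [8, 2]
r9 m[wet→φ4] = [17, 19]
r9 m[sprk→φ1] = [0, 0]
r9 m[cld→φ3] = [3, 8]
r9 m[cld→φ7] = [19, 17]
r10 m[φ0→sun] = [10, 9]
r10 m[φ0→slip] = [20, 17]
r10 m[φ1→snow] = [23, 20]
r10 m[φ1→slip] = [6, 10]
r10 m[φ1→sprk] = [26, 27]
r10 m[φ2→snow] = [3, 9]
r10 m[φ2→wet] = [22, 24]
r10 m[φ3→sun] = [6, 9]
r10 m[φ3→cld] = [23, 21]
r10 m[φ4→wet] = [8, 2]
r10 m[φ5→sun] = [5, 5]
r10 m[φ6→sun] = [5, 5]
r10 m[φ7→cld] = [3, 8]
r10 m[sun→φ0] = [16, 19]
r10 m[sun→φ3] = [20, 19]
r10 m[sun→φ5] = [21, 23]
r10 m[sun→φ6] = [21, 23]
r10 m[snow→φ1] = [3, 9]
r10 m[snow→φ2] = [23, 20]
r10 m[slip→φ0] = [6, 10]
r10 m[slip→φ1] = [20, 17]
r10 m[wet→φ2] = [8, 2]
r10 m[wet→φ4] = [22, 24]
r10 m[sprk→φ1] = [0, 0]
r10 m[cld→φ3] = [3, 8]
r10 m[cld→φ7] = [23, 21]
r11 m[φ0→sun] = [10, 9]
r11 m[φ0→slip] = [20, 17]
r11 m[φ1→snow] = [23, 20]
r11 m[φ1→slip] = [6, 10]
r11 m[φ1→sprk] = [26, 27]
r11 m[φ2→snow] = [3, 9]
r11 m[φ2→wet] = [22, 24]
r11 m[φ3→sun] = [6, 9]
r11 m[φ3→cld] = [23, 21]
r11 m[φ4→wet] = [8, 2]
r11 m[φ5→sun] = [5, 5]
r11 m[φ6→sun] = [5, 5]
r11 m[φ7→cld] = [3, 8]
r11 m[sun→φ0] = [16, 19]
r11 m[sun→φ3] = [20, 19]
r11 m[sun→φ5] = [21, 23]
r11 m[sun→φ6] = [21, 23]
r11 m[snow→φ1] = [3, 9]
r11 m[snow→φ2] = [23, 20]
r11 m[slip→φ0] = [6, 10]
r11 m[slip→φ1] = [20, 17]
r11 m[wet→φ2] = [8, 2]
r11 m[wet→φ4] = [22, 24]
r11 m[sprk→φ1] = [0, 0]
r11 m[cld→φ3] = [3, 8]
r11 m[cld→φ7] = [23, 21]
fixed point reached at round 11
b[sun] = ⊗ incoming = [26, 28]

b[sun] = [26, 28]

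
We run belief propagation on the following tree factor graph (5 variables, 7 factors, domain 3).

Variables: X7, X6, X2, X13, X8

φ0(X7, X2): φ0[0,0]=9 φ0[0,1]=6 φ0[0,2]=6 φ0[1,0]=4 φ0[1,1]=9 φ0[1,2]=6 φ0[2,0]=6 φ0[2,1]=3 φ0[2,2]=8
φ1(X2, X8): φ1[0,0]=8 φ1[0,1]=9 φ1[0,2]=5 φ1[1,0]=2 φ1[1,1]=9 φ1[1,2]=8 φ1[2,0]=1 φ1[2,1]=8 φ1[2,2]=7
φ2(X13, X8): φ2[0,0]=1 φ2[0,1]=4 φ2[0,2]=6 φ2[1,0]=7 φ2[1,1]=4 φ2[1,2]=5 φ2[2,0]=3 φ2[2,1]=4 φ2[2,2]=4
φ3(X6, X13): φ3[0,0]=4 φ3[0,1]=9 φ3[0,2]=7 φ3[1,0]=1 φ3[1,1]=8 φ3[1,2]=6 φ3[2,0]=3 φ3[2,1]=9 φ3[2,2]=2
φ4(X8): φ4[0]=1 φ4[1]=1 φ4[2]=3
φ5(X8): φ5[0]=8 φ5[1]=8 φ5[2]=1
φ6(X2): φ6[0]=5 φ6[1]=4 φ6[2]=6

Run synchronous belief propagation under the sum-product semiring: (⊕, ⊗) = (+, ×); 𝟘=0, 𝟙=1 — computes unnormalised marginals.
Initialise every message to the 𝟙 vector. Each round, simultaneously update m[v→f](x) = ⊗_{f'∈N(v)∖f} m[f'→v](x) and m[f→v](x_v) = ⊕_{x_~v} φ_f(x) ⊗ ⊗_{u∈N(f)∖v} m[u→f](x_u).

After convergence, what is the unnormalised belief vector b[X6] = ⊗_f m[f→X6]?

init: all messages = 𝟙 over 3 values
r1 m[φ0→X7] = [21, 19, 17]
r1 m[φ0→X2] = [19, 18, 20]
r1 m[φ1→X2] = [22, 19, 16]
r1 m[φ1→X8] = [11, 26, 20]
r1 m[φ2→X13] = [11, 16, 11]
r1 m[φ2→X8] = [11, 12, 15]
r1 m[φ3→X6] = [20, 15, 14]
r1 m[φ3→X13] = [8, 26, 15]
r1 m[φ4→X8] = [1, 1, 3]
r1 m[φ5→X8] = [8, 8, 1]
r1 m[φ6→X2] = [5, 4, 6]
r1 m[X7→φ0] = [1, 1, 1]
r1 m[X6→φ3] = [1, 1, 1]
r1 m[X2→φ0] = [1, 1, 1]
r1 m[X2→φ1] = [1, 1, 1]
r1 m[X2→φ6] = [1, 1, 1]
r1 m[X13→φ2] = [1, 1, 1]
r1 m[X13→φ3] = [1, 1, 1]
r1 m[X8→φ1] = [1, 1, 1]
r1 m[X8→φ2] = [1, 1, 1]
r1 m[X8→φ4] = [1, 1, 1]
r1 m[X8→φ5] = [1, 1, 1]
r2 m[φ0→X7] = [21, 19, 17]
r2 m[φ0→X2] = [19, 18, 20]
r2 m[φ1→X2] = [22, 19, 16]
r2 m[φ1→X8] = [11, 26, 20]
r2 m[φ2→X13] = [11, 16, 11]
r2 m[φ2→X8] = [11, 12, 15]
r2 m[φ3→X6] = [20, 15, 14]
r2 m[φ3→X13] = [8, 26, 15]
r2 m[φ4→X8] = [1, 1, 3]
r2 m[φ5→X8] = [8, 8, 1]
r2 m[φ6→X2] = [5, 4, 6]
r2 m[X7→φ0] = [1, 1, 1]
r2 m[X6→φ3] = [1, 1, 1]
r2 m[X2→φ0] = [110, 76, 96]
r2 m[X2→φ1] = [95, 72, 120]
r2 m[X2→φ6] = [418, 342, 320]
r2 m[X13→φ2] = [8, 26, 15]
r2 m[X13→φ3] = [11, 16, 11]
r2 m[X8→φ1] = [88, 96, 45]
r2 m[X8→φ2] = [88, 208, 60]
r2 m[X8→φ4] = [968, 2496, 300]
r2 m[X8→φ5] = [121, 312, 900]
r3 m[φ0→X7] = [2022, 1700, 1656]
r3 m[φ0→X2] = [19, 18, 20]
r3 m[φ1→X2] = [1793, 1400, 1171]
r3 m[φ1→X8] = [1024, 2463, 1891]
r3 m[φ2→X13] = [1280, 1748, 1336]
r3 m[φ2→X8] = [235, 196, 238]
r3 m[φ3→X6] = [265, 205, 199]
r3 m[φ3→X13] = [8, 26, 15]
r3 m[φ4→X8] = [1, 1, 3]
r3 m[φ5→X8] = [8, 8, 1]
r3 m[φ6→X2] = [5, 4, 6]
r3 m[X7→φ0] = [1, 1, 1]
r3 m[X6→φ3] = [1, 1, 1]
r3 m[X2→φ0] = [110, 76, 96]
r3 m[X2→φ1] = [95, 72, 120]
r3 m[X2→φ6] = [418, 342, 320]
r3 m[X13→φ2] = [8, 26, 15]
r3 m[X13→φ3] = [11, 16, 11]
r3 m[X8→φ1] = [88, 96, 45]
r3 m[X8→φ2] = [88, 208, 60]
r3 m[X8→φ4] = [968, 2496, 300]
r3 m[X8→φ5] = [121, 312, 900]
r4 m[φ0→X7] = [2022, 1700, 1656]
r4 m[φ0→X2] = [19, 18, 20]
r4 m[φ1→X2] = [1793, 1400, 1171]
r4 m[φ1→X8] = [1024, 2463, 1891]
r4 m[φ2→X13] = [1280, 1748, 1336]
r4 m[φ2→X8] = [235, 196, 238]
r4 m[φ3→X6] = [265, 205, 199]
r4 m[φ3→X13] = [8, 26, 15]
r4 m[φ4→X8] = [1, 1, 3]
r4 m[φ5→X8] = [8, 8, 1]
r4 m[φ6→X2] = [5, 4, 6]
r4 m[X7→φ0] = [1, 1, 1]
r4 m[X6→φ3] = [1, 1, 1]
r4 m[X2→φ0] = [8965, 5600, 7026]
r4 m[X2→φ1] = [95, 72, 120]
r4 m[X2→φ6] = [34067, 25200, 23420]
r4 m[X13→φ2] = [8, 26, 15]
r4 m[X13→φ3] = [1280, 1748, 1336]
r4 m[X8→φ1] = [1880, 1568, 714]
r4 m[X8→φ2] = [8192, 19704, 5673]
r4 m[X8→φ4] = [1925120, 3861984, 450058]
r4 m[X8→φ5] = [240640, 482748, 1350174]
r5 m[φ0→X7] = [156441, 128416, 126798]
r5 m[φ0→X2] = [19, 18, 20]
r5 m[φ1→X2] = [32722, 23584, 19422]
r5 m[φ1→X8] = [1024, 2463, 1891]
r5 m[φ2→X13] = [121046, 164525, 126084]
r5 m[φ2→X8] = [235, 196, 238]
r5 m[φ3→X6] = [30204, 23280, 22244]
r5 m[φ3→X13] = [8, 26, 15]
r5 m[φ4→X8] = [1, 1, 3]
r5 m[φ5→X8] = [8, 8, 1]
r5 m[φ6→X2] = [5, 4, 6]
r5 m[X7→φ0] = [1, 1, 1]
r5 m[X6→φ3] = [1, 1, 1]
r5 m[X2→φ0] = [8965, 5600, 7026]
r5 m[X2→φ1] = [95, 72, 120]
r5 m[X2→φ6] = [34067, 25200, 23420]
r5 m[X13→φ2] = [8, 26, 15]
r5 m[X13→φ3] = [1280, 1748, 1336]
r5 m[X8→φ1] = [1880, 1568, 714]
r5 m[X8→φ2] = [8192, 19704, 5673]
r5 m[X8→φ4] = [1925120, 3861984, 450058]
r5 m[X8→φ5] = [240640, 482748, 1350174]
r6 m[φ0→X7] = [156441, 128416, 126798]
r6 m[φ0→X2] = [19, 18, 20]
r6 m[φ1→X2] = [32722, 23584, 19422]
r6 m[φ1→X8] = [1024, 2463, 1891]
r6 m[φ2→X13] = [121046, 164525, 126084]
r6 m[φ2→X8] = [235, 196, 238]
r6 m[φ3→X6] = [30204, 23280, 22244]
r6 m[φ3→X13] = [8, 26, 15]
r6 m[φ4→X8] = [1, 1, 3]
r6 m[φ5→X8] = [8, 8, 1]
r6 m[φ6→X2] = [5, 4, 6]
r6 m[X7→φ0] = [1, 1, 1]
r6 m[X6→φ3] = [1, 1, 1]
r6 m[X2→φ0] = [163610, 94336, 116532]
r6 m[X2→φ1] = [95, 72, 120]
r6 m[X2→φ6] = [621718, 424512, 388440]
r6 m[X13→φ2] = [8, 26, 15]
r6 m[X13→φ3] = [121046, 164525, 126084]
r6 m[X8→φ1] = [1880, 1568, 714]
r6 m[X8→φ2] = [8192, 19704, 5673]
r6 m[X8→φ4] = [1925120, 3861984, 450058]
r6 m[X8→φ5] = [240640, 482748, 1350174]
r7 m[φ0→X7] = [2737698, 2202656, 2196924]
r7 m[φ0→X2] = [19, 18, 20]
r7 m[φ1→X2] = [32722, 23584, 19422]
r7 m[φ1→X8] = [1024, 2463, 1891]
r7 m[φ2→X13] = [121046, 164525, 126084]
r7 m[φ2→X8] = [235, 196, 238]
r7 m[φ3→X6] = [2847497, 2193750, 2096031]
r7 m[φ3→X13] = [8, 26, 15]
r7 m[φ4→X8] = [1, 1, 3]
r7 m[φ5→X8] = [8, 8, 1]
r7 m[φ6→X2] = [5, 4, 6]
r7 m[X7→φ0] = [1, 1, 1]
r7 m[X6→φ3] = [1, 1, 1]
r7 m[X2→φ0] = [163610, 94336, 116532]
r7 m[X2→φ1] = [95, 72, 120]
r7 m[X2→φ6] = [621718, 424512, 388440]
r7 m[X13→φ2] = [8, 26, 15]
r7 m[X13→φ3] = [121046, 164525, 126084]
r7 m[X8→φ1] = [1880, 1568, 714]
r7 m[X8→φ2] = [8192, 19704, 5673]
r7 m[X8→φ4] = [1925120, 3861984, 450058]
r7 m[X8→φ5] = [240640, 482748, 1350174]
r8 m[φ0→X7] = [2737698, 2202656, 2196924]
r8 m[φ0→X2] = [19, 18, 20]
r8 m[φ1→X2] = [32722, 23584, 19422]
r8 m[φ1→X8] = [1024, 2463, 1891]
r8 m[φ2→X13] = [121046, 164525, 126084]
r8 m[φ2→X8] = [235, 196, 238]
r8 m[φ3→X6] = [2847497, 2193750, 2096031]
r8 m[φ3→X13] = [8, 26, 15]
r8 m[φ4→X8] = [1, 1, 3]
r8 m[φ5→X8] = [8, 8, 1]
r8 m[φ6→X2] = [5, 4, 6]
r8 m[X7→φ0] = [1, 1, 1]
r8 m[X6→φ3] = [1, 1, 1]
r8 m[X2→φ0] = [163610, 94336, 116532]
r8 m[X2→φ1] = [95, 72, 120]
r8 m[X2→φ6] = [621718, 424512, 388440]
r8 m[X13→φ2] = [8, 26, 15]
r8 m[X13→φ3] = [121046, 164525, 126084]
r8 m[X8→φ1] = [1880, 1568, 714]
r8 m[X8→φ2] = [8192, 19704, 5673]
r8 m[X8→φ4] = [1925120, 3861984, 450058]
r8 m[X8→φ5] = [240640, 482748, 1350174]
fixed point reached at round 8
b[X6] = ⊗ incoming = [2847497, 2193750, 2096031]

b[X6] = [2847497, 2193750, 2096031]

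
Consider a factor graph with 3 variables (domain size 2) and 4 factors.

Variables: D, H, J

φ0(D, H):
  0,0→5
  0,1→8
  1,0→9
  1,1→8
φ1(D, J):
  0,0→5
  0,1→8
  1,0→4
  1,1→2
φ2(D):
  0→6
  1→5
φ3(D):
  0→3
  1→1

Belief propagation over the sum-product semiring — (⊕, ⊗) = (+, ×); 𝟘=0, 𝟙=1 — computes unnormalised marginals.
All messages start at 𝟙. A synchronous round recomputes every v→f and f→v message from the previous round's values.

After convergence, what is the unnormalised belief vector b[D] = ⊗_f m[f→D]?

b[D] = [3042, 510]

init: all messages = 𝟙 over 2 values
r1 m[φ0→D] = [13, 17]
r1 m[φ0→H] = [14, 16]
r1 m[φ1→D] = [13, 6]
r1 m[φ1→J] = [9, 10]
r1 m[φ2→D] = [6, 5]
r1 m[φ3→D] = [3, 1]
r1 m[D→φ0] = [1, 1]
r1 m[D→φ1] = [1, 1]
r1 m[D→φ2] = [1, 1]
r1 m[D→φ3] = [1, 1]
r1 m[H→φ0] = [1, 1]
r1 m[J→φ1] = [1, 1]
r2 m[φ0→D] = [13, 17]
r2 m[φ0→H] = [14, 16]
r2 m[φ1→D] = [13, 6]
r2 m[φ1→J] = [9, 10]
r2 m[φ2→D] = [6, 5]
r2 m[φ3→D] = [3, 1]
r2 m[D→φ0] = [234, 30]
r2 m[D→φ1] = [234, 85]
r2 m[D→φ2] = [507, 102]
r2 m[D→φ3] = [1014, 510]
r2 m[H→φ0] = [1, 1]
r2 m[J→φ1] = [1, 1]
r3 m[φ0→D] = [13, 17]
r3 m[φ0→H] = [1440, 2112]
r3 m[φ1→D] = [13, 6]
r3 m[φ1→J] = [1510, 2042]
r3 m[φ2→D] = [6, 5]
r3 m[φ3→D] = [3, 1]
r3 m[D→φ0] = [234, 30]
r3 m[D→φ1] = [234, 85]
r3 m[D→φ2] = [507, 102]
r3 m[D→φ3] = [1014, 510]
r3 m[H→φ0] = [1, 1]
r3 m[J→φ1] = [1, 1]
r4 m[φ0→D] = [13, 17]
r4 m[φ0→H] = [1440, 2112]
r4 m[φ1→D] = [13, 6]
r4 m[φ1→J] = [1510, 2042]
r4 m[φ2→D] = [6, 5]
r4 m[φ3→D] = [3, 1]
r4 m[D→φ0] = [234, 30]
r4 m[D→φ1] = [234, 85]
r4 m[D→φ2] = [507, 102]
r4 m[D→φ3] = [1014, 510]
r4 m[H→φ0] = [1, 1]
r4 m[J→φ1] = [1, 1]
fixed point reached at round 4
b[D] = ⊗ incoming = [3042, 510]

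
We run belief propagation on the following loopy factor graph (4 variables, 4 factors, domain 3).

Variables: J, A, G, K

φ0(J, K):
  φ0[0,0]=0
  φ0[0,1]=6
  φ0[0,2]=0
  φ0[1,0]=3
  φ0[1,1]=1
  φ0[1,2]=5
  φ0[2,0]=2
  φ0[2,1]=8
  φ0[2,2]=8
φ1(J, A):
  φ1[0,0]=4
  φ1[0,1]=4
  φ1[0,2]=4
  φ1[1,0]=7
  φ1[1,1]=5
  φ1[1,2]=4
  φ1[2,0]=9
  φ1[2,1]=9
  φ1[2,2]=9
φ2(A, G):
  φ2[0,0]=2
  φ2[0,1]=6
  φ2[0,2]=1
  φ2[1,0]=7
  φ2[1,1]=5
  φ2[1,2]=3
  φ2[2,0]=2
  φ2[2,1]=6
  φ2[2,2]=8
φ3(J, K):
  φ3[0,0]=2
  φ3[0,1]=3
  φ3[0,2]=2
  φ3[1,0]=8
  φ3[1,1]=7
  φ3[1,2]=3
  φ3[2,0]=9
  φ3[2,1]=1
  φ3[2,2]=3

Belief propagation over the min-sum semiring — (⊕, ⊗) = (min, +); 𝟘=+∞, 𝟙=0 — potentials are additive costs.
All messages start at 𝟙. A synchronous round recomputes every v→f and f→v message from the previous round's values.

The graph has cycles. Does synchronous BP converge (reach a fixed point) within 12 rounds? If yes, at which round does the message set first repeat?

NOT CONVERGED within 12 rounds

init: all messages = 𝟙 over 3 values
r1 m[φ0→J] = [0, 1, 2]
r1 m[φ0→K] = [0, 1, 0]
r1 m[φ1→J] = [4, 4, 9]
r1 m[φ1→A] = [4, 4, 4]
r1 m[φ2→A] = [1, 3, 2]
r1 m[φ2→G] = [2, 5, 1]
r1 m[φ3→J] = [2, 3, 1]
r1 m[φ3→K] = [2, 1, 2]
r1 m[J→φ0] = [0, 0, 0]
r1 m[J→φ1] = [0, 0, 0]
r1 m[J→φ3] = [0, 0, 0]
r1 m[A→φ1] = [0, 0, 0]
r1 m[A→φ2] = [0, 0, 0]
r1 m[G→φ2] = [0, 0, 0]
r1 m[K→φ0] = [0, 0, 0]
r1 m[K→φ3] = [0, 0, 0]
r2 m[φ0→J] = [0, 1, 2]
r2 m[φ0→K] = [0, 1, 0]
r2 m[φ1→J] = [4, 4, 9]
r2 m[φ1→A] = [4, 4, 4]
r2 m[φ2→A] = [1, 3, 2]
r2 m[φ2→G] = [2, 5, 1]
r2 m[φ3→J] = [2, 3, 1]
r2 m[φ3→K] = [2, 1, 2]
r2 m[J→φ0] = [6, 7, 10]
r2 m[J→φ1] = [2, 4, 3]
r2 m[J→φ3] = [4, 5, 11]
r2 m[A→φ1] = [1, 3, 2]
r2 m[A→φ2] = [4, 4, 4]
r2 m[G→φ2] = [0, 0, 0]
r2 m[K→φ0] = [2, 1, 2]
r2 m[K→φ3] = [0, 1, 0]
r3 m[φ0→J] = [2, 2, 4]
r3 m[φ0→K] = [6, 8, 6]
r3 m[φ1→J] = [5, 6, 10]
r3 m[φ1→A] = [6, 6, 6]
r3 m[φ2→A] = [1, 3, 2]
r3 m[φ2→G] = [6, 9, 5]
r3 m[φ3→J] = [2, 3, 2]
r3 m[φ3→K] = [6, 7, 6]
r3 m[J→φ0] = [6, 7, 10]
r3 m[J→φ1] = [2, 4, 3]
r3 m[J→φ3] = [4, 5, 11]
r3 m[A→φ1] = [1, 3, 2]
r3 m[A→φ2] = [4, 4, 4]
r3 m[G→φ2] = [0, 0, 0]
r3 m[K→φ0] = [2, 1, 2]
r3 m[K→φ3] = [0, 1, 0]
r4 m[φ0→J] = [2, 2, 4]
r4 m[φ0→K] = [6, 8, 6]
r4 m[φ1→J] = [5, 6, 10]
r4 m[φ1→A] = [6, 6, 6]
r4 m[φ2→A] = [1, 3, 2]
r4 m[φ2→G] = [6, 9, 5]
r4 m[φ3→J] = [2, 3, 2]
r4 m[φ3→K] = [6, 7, 6]
r4 m[J→φ0] = [7, 9, 12]
r4 m[J→φ1] = [4, 5, 6]
r4 m[J→φ3] = [7, 8, 14]
r4 m[A→φ1] = [1, 3, 2]
r4 m[A→φ2] = [6, 6, 6]
r4 m[G→φ2] = [0, 0, 0]
r4 m[K→φ0] = [6, 7, 6]
r4 m[K→φ3] = [6, 8, 6]
r5 m[φ0→J] = [6, 8, 8]
r5 m[φ0→K] = [7, 10, 7]
r5 m[φ1→J] = [5, 6, 10]
r5 m[φ1→A] = [8, 8, 8]
r5 m[φ2→A] = [1, 3, 2]
r5 m[φ2→G] = [8, 11, 7]
r5 m[φ3→J] = [8, 9, 9]
r5 m[φ3→K] = [9, 10, 9]
r5 m[J→φ0] = [7, 9, 12]
r5 m[J→φ1] = [4, 5, 6]
r5 m[J→φ3] = [7, 8, 14]
r5 m[A→φ1] = [1, 3, 2]
r5 m[A→φ2] = [6, 6, 6]
r5 m[G→φ2] = [0, 0, 0]
r5 m[K→φ0] = [6, 7, 6]
r5 m[K→φ3] = [6, 8, 6]
r6 m[φ0→J] = [6, 8, 8]
r6 m[φ0→K] = [7, 10, 7]
r6 m[φ1→J] = [5, 6, 10]
r6 m[φ1→A] = [8, 8, 8]
r6 m[φ2→A] = [1, 3, 2]
r6 m[φ2→G] = [8, 11, 7]
r6 m[φ3→J] = [8, 9, 9]
r6 m[φ3→K] = [9, 10, 9]
r6 m[J→φ0] = [13, 15, 19]
r6 m[J→φ1] = [14, 17, 17]
r6 m[J→φ3] = [11, 14, 18]
r6 m[A→φ1] = [1, 3, 2]
r6 m[A→φ2] = [8, 8, 8]
r6 m[G→φ2] = [0, 0, 0]
r6 m[K→φ0] = [9, 10, 9]
r6 m[K→φ3] = [7, 10, 7]
r7 m[φ0→J] = [9, 11, 11]
r7 m[φ0→K] = [13, 16, 13]
r7 m[φ1→J] = [5, 6, 10]
r7 m[φ1→A] = [18, 18, 18]
r7 m[φ2→A] = [1, 3, 2]
r7 m[φ2→G] = [10, 13, 9]
r7 m[φ3→J] = [9, 10, 10]
r7 m[φ3→K] = [13, 14, 13]
r7 m[J→φ0] = [13, 15, 19]
r7 m[J→φ1] = [14, 17, 17]
r7 m[J→φ3] = [11, 14, 18]
r7 m[A→φ1] = [1, 3, 2]
r7 m[A→φ2] = [8, 8, 8]
r7 m[G→φ2] = [0, 0, 0]
r7 m[K→φ0] = [9, 10, 9]
r7 m[K→φ3] = [7, 10, 7]
r8 m[φ0→J] = [9, 11, 11]
r8 m[φ0→K] = [13, 16, 13]
r8 m[φ1→J] = [5, 6, 10]
r8 m[φ1→A] = [18, 18, 18]
r8 m[φ2→A] = [1, 3, 2]
r8 m[φ2→G] = [10, 13, 9]
r8 m[φ3→J] = [9, 10, 10]
r8 m[φ3→K] = [13, 14, 13]
r8 m[J→φ0] = [14, 16, 20]
r8 m[J→φ1] = [18, 21, 21]
r8 m[J→φ3] = [14, 17, 21]
r8 m[A→φ1] = [1, 3, 2]
r8 m[A→φ2] = [18, 18, 18]
r8 m[G→φ2] = [0, 0, 0]
r8 m[K→φ0] = [13, 14, 13]
r8 m[K→φ3] = [13, 16, 13]
r9 m[φ0→J] = [13, 15, 15]
r9 m[φ0→K] = [14, 17, 14]
r9 m[φ1→J] = [5, 6, 10]
r9 m[φ1→A] = [22, 22, 22]
r9 m[φ2→A] = [1, 3, 2]
r9 m[φ2→G] = [20, 23, 19]
r9 m[φ3→J] = [15, 16, 16]
r9 m[φ3→K] = [16, 17, 16]
r9 m[J→φ0] = [14, 16, 20]
r9 m[J→φ1] = [18, 21, 21]
r9 m[J→φ3] = [14, 17, 21]
r9 m[A→φ1] = [1, 3, 2]
r9 m[A→φ2] = [18, 18, 18]
r9 m[G→φ2] = [0, 0, 0]
r9 m[K→φ0] = [13, 14, 13]
r9 m[K→φ3] = [13, 16, 13]
r10 m[φ0→J] = [13, 15, 15]
r10 m[φ0→K] = [14, 17, 14]
r10 m[φ1→J] = [5, 6, 10]
r10 m[φ1→A] = [22, 22, 22]
r10 m[φ2→A] = [1, 3, 2]
r10 m[φ2→G] = [20, 23, 19]
r10 m[φ3→J] = [15, 16, 16]
r10 m[φ3→K] = [16, 17, 16]
r10 m[J→φ0] = [20, 22, 26]
r10 m[J→φ1] = [28, 31, 31]
r10 m[J→φ3] = [18, 21, 25]
r10 m[A→φ1] = [1, 3, 2]
r10 m[A→φ2] = [22, 22, 22]
r10 m[G→φ2] = [0, 0, 0]
r10 m[K→φ0] = [16, 17, 16]
r10 m[K→φ3] = [14, 17, 14]
r11 m[φ0→J] = [16, 18, 18]
r11 m[φ0→K] = [20, 23, 20]
r11 m[φ1→J] = [5, 6, 10]
r11 m[φ1→A] = [32, 32, 32]
r11 m[φ2→A] = [1, 3, 2]
r11 m[φ2→G] = [24, 27, 23]
r11 m[φ3→J] = [16, 17, 17]
r11 m[φ3→K] = [20, 21, 20]
r11 m[J→φ0] = [20, 22, 26]
r11 m[J→φ1] = [28, 31, 31]
r11 m[J→φ3] = [18, 21, 25]
r11 m[A→φ1] = [1, 3, 2]
r11 m[A→φ2] = [22, 22, 22]
r11 m[G→φ2] = [0, 0, 0]
r11 m[K→φ0] = [16, 17, 16]
r11 m[K→φ3] = [14, 17, 14]
r12 m[φ0→J] = [16, 18, 18]
r12 m[φ0→K] = [20, 23, 20]
r12 m[φ1→J] = [5, 6, 10]
r12 m[φ1→A] = [32, 32, 32]
r12 m[φ2→A] = [1, 3, 2]
r12 m[φ2→G] = [24, 27, 23]
r12 m[φ3→J] = [16, 17, 17]
r12 m[φ3→K] = [20, 21, 20]
r12 m[J→φ0] = [21, 23, 27]
r12 m[J→φ1] = [32, 35, 35]
r12 m[J→φ3] = [21, 24, 28]
r12 m[A→φ1] = [1, 3, 2]
r12 m[A→φ2] = [32, 32, 32]
r12 m[G→φ2] = [0, 0, 0]
r12 m[K→φ0] = [20, 21, 20]
r12 m[K→φ3] = [20, 23, 20]
no fixed point within 12 rounds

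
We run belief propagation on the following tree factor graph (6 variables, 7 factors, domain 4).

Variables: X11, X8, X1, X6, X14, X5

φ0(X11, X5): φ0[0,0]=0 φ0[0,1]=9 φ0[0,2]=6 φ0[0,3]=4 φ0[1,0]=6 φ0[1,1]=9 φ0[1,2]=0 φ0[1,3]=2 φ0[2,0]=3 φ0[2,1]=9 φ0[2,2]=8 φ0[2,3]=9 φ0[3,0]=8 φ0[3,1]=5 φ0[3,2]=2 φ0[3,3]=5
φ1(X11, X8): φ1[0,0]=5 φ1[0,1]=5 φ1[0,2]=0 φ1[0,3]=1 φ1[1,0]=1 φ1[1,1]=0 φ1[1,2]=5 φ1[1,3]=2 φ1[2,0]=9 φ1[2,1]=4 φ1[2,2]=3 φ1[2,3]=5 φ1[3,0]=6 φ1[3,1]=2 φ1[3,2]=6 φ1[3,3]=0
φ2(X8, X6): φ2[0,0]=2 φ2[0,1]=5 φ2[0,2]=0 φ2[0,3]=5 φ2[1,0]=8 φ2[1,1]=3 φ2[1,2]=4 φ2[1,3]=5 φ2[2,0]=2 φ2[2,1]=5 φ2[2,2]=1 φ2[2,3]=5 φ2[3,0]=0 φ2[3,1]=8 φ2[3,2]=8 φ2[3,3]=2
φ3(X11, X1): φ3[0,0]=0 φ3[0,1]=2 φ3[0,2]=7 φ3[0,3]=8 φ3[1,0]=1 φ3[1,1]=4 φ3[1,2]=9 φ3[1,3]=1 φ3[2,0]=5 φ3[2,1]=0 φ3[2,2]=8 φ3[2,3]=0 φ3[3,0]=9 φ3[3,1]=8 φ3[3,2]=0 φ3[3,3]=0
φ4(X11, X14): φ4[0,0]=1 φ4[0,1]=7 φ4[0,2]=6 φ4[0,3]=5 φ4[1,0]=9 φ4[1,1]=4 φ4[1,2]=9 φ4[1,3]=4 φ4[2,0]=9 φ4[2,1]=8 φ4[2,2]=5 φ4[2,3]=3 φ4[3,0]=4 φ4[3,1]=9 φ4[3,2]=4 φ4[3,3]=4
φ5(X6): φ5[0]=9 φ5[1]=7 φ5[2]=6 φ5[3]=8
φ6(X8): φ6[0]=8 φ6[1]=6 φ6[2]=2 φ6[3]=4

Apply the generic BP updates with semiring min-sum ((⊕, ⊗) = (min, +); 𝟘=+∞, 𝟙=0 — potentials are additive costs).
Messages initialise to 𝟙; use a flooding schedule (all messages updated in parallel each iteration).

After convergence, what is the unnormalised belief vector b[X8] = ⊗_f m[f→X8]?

b[X8] = [20, 21, 10, 15]

init: all messages = 𝟙 over 4 values
r1 m[φ0→X11] = [0, 0, 3, 2]
r1 m[φ0→X5] = [0, 5, 0, 2]
r1 m[φ1→X11] = [0, 0, 3, 0]
r1 m[φ1→X8] = [1, 0, 0, 0]
r1 m[φ2→X8] = [0, 3, 1, 0]
r1 m[φ2→X6] = [0, 3, 0, 2]
r1 m[φ3→X11] = [0, 1, 0, 0]
r1 m[φ3→X1] = [0, 0, 0, 0]
r1 m[φ4→X11] = [1, 4, 3, 4]
r1 m[φ4→X14] = [1, 4, 4, 3]
r1 m[φ5→X6] = [9, 7, 6, 8]
r1 m[φ6→X8] = [8, 6, 2, 4]
r1 m[X11→φ0] = [0, 0, 0, 0]
r1 m[X11→φ1] = [0, 0, 0, 0]
r1 m[X11→φ3] = [0, 0, 0, 0]
r1 m[X11→φ4] = [0, 0, 0, 0]
r1 m[X8→φ1] = [0, 0, 0, 0]
r1 m[X8→φ2] = [0, 0, 0, 0]
r1 m[X8→φ6] = [0, 0, 0, 0]
r1 m[X1→φ3] = [0, 0, 0, 0]
r1 m[X6→φ2] = [0, 0, 0, 0]
r1 m[X6→φ5] = [0, 0, 0, 0]
r1 m[X14→φ4] = [0, 0, 0, 0]
r1 m[X5→φ0] = [0, 0, 0, 0]
r2 m[φ0→X11] = [0, 0, 3, 2]
r2 m[φ0→X5] = [0, 5, 0, 2]
r2 m[φ1→X11] = [0, 0, 3, 0]
r2 m[φ1→X8] = [1, 0, 0, 0]
r2 m[φ2→X8] = [0, 3, 1, 0]
r2 m[φ2→X6] = [0, 3, 0, 2]
r2 m[φ3→X11] = [0, 1, 0, 0]
r2 m[φ3→X1] = [0, 0, 0, 0]
r2 m[φ4→X11] = [1, 4, 3, 4]
r2 m[φ4→X14] = [1, 4, 4, 3]
r2 m[φ5→X6] = [9, 7, 6, 8]
r2 m[φ6→X8] = [8, 6, 2, 4]
r2 m[X11→φ0] = [1, 5, 6, 4]
r2 m[X11→φ1] = [1, 5, 6, 6]
r2 m[X11→φ3] = [1, 4, 9, 6]
r2 m[X11→φ4] = [0, 1, 6, 2]
r2 m[X8→φ1] = [8, 9, 3, 4]
r2 m[X8→φ2] = [9, 6, 2, 4]
r2 m[X8→φ6] = [1, 3, 1, 0]
r2 m[X1→φ3] = [0, 0, 0, 0]
r2 m[X6→φ2] = [9, 7, 6, 8]
r2 m[X6→φ5] = [0, 3, 0, 2]
r2 m[X14→φ4] = [0, 0, 0, 0]
r2 m[X5→φ0] = [0, 0, 0, 0]
r3 m[φ0→X11] = [0, 0, 3, 2]
r3 m[φ0→X5] = [1, 9, 5, 5]
r3 m[φ1→X11] = [3, 6, 6, 4]
r3 m[φ1→X8] = [6, 5, 1, 2]
r3 m[φ2→X8] = [6, 10, 7, 9]
r3 m[φ2→X6] = [4, 7, 3, 6]
r3 m[φ3→X11] = [0, 1, 0, 0]
r3 m[φ3→X1] = [1, 3, 6, 5]
r3 m[φ4→X11] = [1, 4, 3, 4]
r3 m[φ4→X14] = [1, 5, 6, 5]
r3 m[φ5→X6] = [9, 7, 6, 8]
r3 m[φ6→X8] = [8, 6, 2, 4]
r3 m[X11→φ0] = [1, 5, 6, 4]
r3 m[X11→φ1] = [1, 5, 6, 6]
r3 m[X11→φ3] = [1, 4, 9, 6]
r3 m[X11→φ4] = [0, 1, 6, 2]
r3 m[X8→φ1] = [8, 9, 3, 4]
r3 m[X8→φ2] = [9, 6, 2, 4]
r3 m[X8→φ6] = [1, 3, 1, 0]
r3 m[X1→φ3] = [0, 0, 0, 0]
r3 m[X6→φ2] = [9, 7, 6, 8]
r3 m[X6→φ5] = [0, 3, 0, 2]
r3 m[X14→φ4] = [0, 0, 0, 0]
r3 m[X5→φ0] = [0, 0, 0, 0]
r4 m[φ0→X11] = [0, 0, 3, 2]
r4 m[φ0→X5] = [1, 9, 5, 5]
r4 m[φ1→X11] = [3, 6, 6, 4]
r4 m[φ1→X8] = [6, 5, 1, 2]
r4 m[φ2→X8] = [6, 10, 7, 9]
r4 m[φ2→X6] = [4, 7, 3, 6]
r4 m[φ3→X11] = [0, 1, 0, 0]
r4 m[φ3→X1] = [1, 3, 6, 5]
r4 m[φ4→X11] = [1, 4, 3, 4]
r4 m[φ4→X14] = [1, 5, 6, 5]
r4 m[φ5→X6] = [9, 7, 6, 8]
r4 m[φ6→X8] = [8, 6, 2, 4]
r4 m[X11→φ0] = [4, 11, 9, 8]
r4 m[X11→φ1] = [1, 5, 6, 6]
r4 m[X11→φ3] = [4, 10, 12, 10]
r4 m[X11→φ4] = [3, 7, 9, 6]
r4 m[X8→φ1] = [14, 16, 9, 13]
r4 m[X8→φ2] = [14, 11, 3, 6]
r4 m[X8→φ6] = [12, 15, 8, 11]
r4 m[X1→φ3] = [0, 0, 0, 0]
r4 m[X6→φ2] = [9, 7, 6, 8]
r4 m[X6→φ5] = [4, 7, 3, 6]
r4 m[X14→φ4] = [0, 0, 0, 0]
r4 m[X5→φ0] = [0, 0, 0, 0]
r5 m[φ0→X11] = [0, 0, 3, 2]
r5 m[φ0→X5] = [4, 13, 10, 8]
r5 m[φ1→X11] = [9, 14, 12, 13]
r5 m[φ1→X8] = [6, 5, 1, 2]
r5 m[φ2→X8] = [6, 10, 7, 9]
r5 m[φ2→X6] = [5, 8, 4, 8]
r5 m[φ3→X11] = [0, 1, 0, 0]
r5 m[φ3→X1] = [4, 6, 10, 10]
r5 m[φ4→X11] = [1, 4, 3, 4]
r5 m[φ4→X14] = [4, 10, 9, 8]
r5 m[φ5→X6] = [9, 7, 6, 8]
r5 m[φ6→X8] = [8, 6, 2, 4]
r5 m[X11→φ0] = [4, 11, 9, 8]
r5 m[X11→φ1] = [1, 5, 6, 6]
r5 m[X11→φ3] = [4, 10, 12, 10]
r5 m[X11→φ4] = [3, 7, 9, 6]
r5 m[X8→φ1] = [14, 16, 9, 13]
r5 m[X8→φ2] = [14, 11, 3, 6]
r5 m[X8→φ6] = [12, 15, 8, 11]
r5 m[X1→φ3] = [0, 0, 0, 0]
r5 m[X6→φ2] = [9, 7, 6, 8]
r5 m[X6→φ5] = [4, 7, 3, 6]
r5 m[X14→φ4] = [0, 0, 0, 0]
r5 m[X5→φ0] = [0, 0, 0, 0]
r6 m[φ0→X11] = [0, 0, 3, 2]
r6 m[φ0→X5] = [4, 13, 10, 8]
r6 m[φ1→X11] = [9, 14, 12, 13]
r6 m[φ1→X8] = [6, 5, 1, 2]
r6 m[φ2→X8] = [6, 10, 7, 9]
r6 m[φ2→X6] = [5, 8, 4, 8]
r6 m[φ3→X11] = [0, 1, 0, 0]
r6 m[φ3→X1] = [4, 6, 10, 10]
r6 m[φ4→X11] = [1, 4, 3, 4]
r6 m[φ4→X14] = [4, 10, 9, 8]
r6 m[φ5→X6] = [9, 7, 6, 8]
r6 m[φ6→X8] = [8, 6, 2, 4]
r6 m[X11→φ0] = [10, 19, 15, 17]
r6 m[X11→φ1] = [1, 5, 6, 6]
r6 m[X11→φ3] = [10, 18, 18, 19]
r6 m[X11→φ4] = [9, 15, 15, 15]
r6 m[X8→φ1] = [14, 16, 9, 13]
r6 m[X8→φ2] = [14, 11, 3, 6]
r6 m[X8→φ6] = [12, 15, 8, 11]
r6 m[X1→φ3] = [0, 0, 0, 0]
r6 m[X6→φ2] = [9, 7, 6, 8]
r6 m[X6→φ5] = [5, 8, 4, 8]
r6 m[X14→φ4] = [0, 0, 0, 0]
r6 m[X5→φ0] = [0, 0, 0, 0]
r7 m[φ0→X11] = [0, 0, 3, 2]
r7 m[φ0→X5] = [10, 19, 16, 14]
r7 m[φ1→X11] = [9, 14, 12, 13]
r7 m[φ1→X8] = [6, 5, 1, 2]
r7 m[φ2→X8] = [6, 10, 7, 9]
r7 m[φ2→X6] = [5, 8, 4, 8]
r7 m[φ3→X11] = [0, 1, 0, 0]
r7 m[φ3→X1] = [10, 12, 17, 18]
r7 m[φ4→X11] = [1, 4, 3, 4]
r7 m[φ4→X14] = [10, 16, 15, 14]
r7 m[φ5→X6] = [9, 7, 6, 8]
r7 m[φ6→X8] = [8, 6, 2, 4]
r7 m[X11→φ0] = [10, 19, 15, 17]
r7 m[X11→φ1] = [1, 5, 6, 6]
r7 m[X11→φ3] = [10, 18, 18, 19]
r7 m[X11→φ4] = [9, 15, 15, 15]
r7 m[X8→φ1] = [14, 16, 9, 13]
r7 m[X8→φ2] = [14, 11, 3, 6]
r7 m[X8→φ6] = [12, 15, 8, 11]
r7 m[X1→φ3] = [0, 0, 0, 0]
r7 m[X6→φ2] = [9, 7, 6, 8]
r7 m[X6→φ5] = [5, 8, 4, 8]
r7 m[X14→φ4] = [0, 0, 0, 0]
r7 m[X5→φ0] = [0, 0, 0, 0]
r8 m[φ0→X11] = [0, 0, 3, 2]
r8 m[φ0→X5] = [10, 19, 16, 14]
r8 m[φ1→X11] = [9, 14, 12, 13]
r8 m[φ1→X8] = [6, 5, 1, 2]
r8 m[φ2→X8] = [6, 10, 7, 9]
r8 m[φ2→X6] = [5, 8, 4, 8]
r8 m[φ3→X11] = [0, 1, 0, 0]
r8 m[φ3→X1] = [10, 12, 17, 18]
r8 m[φ4→X11] = [1, 4, 3, 4]
r8 m[φ4→X14] = [10, 16, 15, 14]
r8 m[φ5→X6] = [9, 7, 6, 8]
r8 m[φ6→X8] = [8, 6, 2, 4]
r8 m[X11→φ0] = [10, 19, 15, 17]
r8 m[X11→φ1] = [1, 5, 6, 6]
r8 m[X11→φ3] = [10, 18, 18, 19]
r8 m[X11→φ4] = [9, 15, 15, 15]
r8 m[X8→φ1] = [14, 16, 9, 13]
r8 m[X8→φ2] = [14, 11, 3, 6]
r8 m[X8→φ6] = [12, 15, 8, 11]
r8 m[X1→φ3] = [0, 0, 0, 0]
r8 m[X6→φ2] = [9, 7, 6, 8]
r8 m[X6→φ5] = [5, 8, 4, 8]
r8 m[X14→φ4] = [0, 0, 0, 0]
r8 m[X5→φ0] = [0, 0, 0, 0]
fixed point reached at round 8
b[X8] = ⊗ incoming = [20, 21, 10, 15]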